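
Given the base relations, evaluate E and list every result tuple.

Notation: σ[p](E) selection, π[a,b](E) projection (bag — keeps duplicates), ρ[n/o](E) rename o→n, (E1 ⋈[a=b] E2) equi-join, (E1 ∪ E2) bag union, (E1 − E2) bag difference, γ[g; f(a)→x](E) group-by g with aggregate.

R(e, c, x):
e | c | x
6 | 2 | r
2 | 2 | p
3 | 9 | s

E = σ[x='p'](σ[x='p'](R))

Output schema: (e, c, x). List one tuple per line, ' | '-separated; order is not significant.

Stepwise |·|:
  R → 3
  σ[x='p'](R) → 1
  σ[x='p'](σ[x='p'](R)) → 1

== RESULT ==
e | c | x
2 | 2 | p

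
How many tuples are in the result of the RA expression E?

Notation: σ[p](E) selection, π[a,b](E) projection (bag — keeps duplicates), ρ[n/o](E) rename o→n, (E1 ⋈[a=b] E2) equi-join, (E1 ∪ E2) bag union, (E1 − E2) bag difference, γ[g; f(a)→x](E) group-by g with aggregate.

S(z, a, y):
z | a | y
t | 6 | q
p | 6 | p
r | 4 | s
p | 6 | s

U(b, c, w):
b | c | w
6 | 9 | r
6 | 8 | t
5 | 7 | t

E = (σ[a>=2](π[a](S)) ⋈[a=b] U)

Subexpression sizes:
  S → 4
  π[a](S) → 4
  σ[a>=2](π[a](S)) → 4
  U → 3
  (σ[a>=2](π[a](S)) ⋈[a=b] U) → 6

|E| = 6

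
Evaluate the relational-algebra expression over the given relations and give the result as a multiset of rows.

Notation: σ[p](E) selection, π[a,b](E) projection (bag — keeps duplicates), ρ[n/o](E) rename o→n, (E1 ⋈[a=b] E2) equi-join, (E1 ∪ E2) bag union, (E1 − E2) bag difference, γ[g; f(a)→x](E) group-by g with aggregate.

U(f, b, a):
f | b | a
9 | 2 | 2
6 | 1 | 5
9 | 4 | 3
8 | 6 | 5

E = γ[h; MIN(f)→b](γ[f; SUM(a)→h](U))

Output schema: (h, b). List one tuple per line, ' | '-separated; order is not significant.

Per-node cardinality:
  U → 4
  γ[f; SUM(a)→h](U) → 3
  γ[h; MIN(f)→b](γ[f; SUM(a)→h](U)) → 1

== RESULT ==
h | b
5 | 6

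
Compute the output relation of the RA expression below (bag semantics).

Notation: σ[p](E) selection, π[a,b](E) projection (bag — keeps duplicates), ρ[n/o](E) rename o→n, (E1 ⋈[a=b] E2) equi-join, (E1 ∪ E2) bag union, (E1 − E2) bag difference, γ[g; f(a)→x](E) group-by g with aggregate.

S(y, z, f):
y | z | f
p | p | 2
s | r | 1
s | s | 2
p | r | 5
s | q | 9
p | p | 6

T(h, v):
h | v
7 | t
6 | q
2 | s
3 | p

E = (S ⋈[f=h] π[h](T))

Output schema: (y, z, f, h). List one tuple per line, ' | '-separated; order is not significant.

Stepwise |·|:
  S → 6
  T → 4
  π[h](T) → 4
  (S ⋈[f=h] π[h](T)) → 3

== RESULT ==
y | z | f | h
p | p | 2 | 2
p | p | 6 | 6
s | s | 2 | 2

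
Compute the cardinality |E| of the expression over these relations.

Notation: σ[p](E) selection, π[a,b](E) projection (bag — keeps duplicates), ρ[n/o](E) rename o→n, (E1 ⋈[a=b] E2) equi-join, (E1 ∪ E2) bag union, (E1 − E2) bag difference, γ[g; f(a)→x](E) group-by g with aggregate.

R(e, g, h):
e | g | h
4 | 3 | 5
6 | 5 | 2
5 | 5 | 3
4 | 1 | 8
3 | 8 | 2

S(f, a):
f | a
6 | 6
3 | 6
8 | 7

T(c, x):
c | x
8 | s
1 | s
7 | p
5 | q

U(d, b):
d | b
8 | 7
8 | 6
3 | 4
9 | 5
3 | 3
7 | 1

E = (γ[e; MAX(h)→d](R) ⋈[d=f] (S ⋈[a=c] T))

Stepwise |·|:
  R → 5
  γ[e; MAX(h)→d](R) → 4
  S → 3
  T → 4
  (S ⋈[a=c] T) → 1
  (γ[e; MAX(h)→d](R) ⋈[d=f] (S ⋈[a=c] T)) → 1

|E| = 1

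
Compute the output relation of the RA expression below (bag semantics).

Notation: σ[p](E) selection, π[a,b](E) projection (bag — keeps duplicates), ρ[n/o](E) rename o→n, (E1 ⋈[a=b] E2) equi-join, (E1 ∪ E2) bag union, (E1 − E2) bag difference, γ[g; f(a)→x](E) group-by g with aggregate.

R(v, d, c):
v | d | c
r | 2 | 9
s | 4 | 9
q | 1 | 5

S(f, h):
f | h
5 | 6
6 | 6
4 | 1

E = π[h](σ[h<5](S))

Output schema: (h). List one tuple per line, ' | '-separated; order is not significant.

Stepwise |·|:
  S → 3
  σ[h<5](S) → 1
  π[h](σ[h<5](S)) → 1

== RESULT ==
h
1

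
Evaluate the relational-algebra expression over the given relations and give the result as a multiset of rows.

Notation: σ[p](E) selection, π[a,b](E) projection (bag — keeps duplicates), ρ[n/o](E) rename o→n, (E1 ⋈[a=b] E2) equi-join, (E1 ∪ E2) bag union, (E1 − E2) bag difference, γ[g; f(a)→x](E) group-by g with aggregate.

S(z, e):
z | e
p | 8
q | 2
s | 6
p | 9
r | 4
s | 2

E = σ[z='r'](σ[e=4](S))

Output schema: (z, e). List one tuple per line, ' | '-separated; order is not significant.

Per-node cardinality:
  S → 6
  σ[e=4](S) → 1
  σ[z='r'](σ[e=4](S)) → 1

== RESULT ==
z | e
r | 4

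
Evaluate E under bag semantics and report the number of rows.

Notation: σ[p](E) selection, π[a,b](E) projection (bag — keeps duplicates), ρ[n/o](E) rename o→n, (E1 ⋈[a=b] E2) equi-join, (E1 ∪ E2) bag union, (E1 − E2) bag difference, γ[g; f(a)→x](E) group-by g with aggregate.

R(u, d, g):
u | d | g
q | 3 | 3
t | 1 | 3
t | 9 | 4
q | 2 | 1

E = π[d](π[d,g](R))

Subexpression sizes:
  R → 4
  π[d,g](R) → 4
  π[d](π[d,g](R)) → 4

|E| = 4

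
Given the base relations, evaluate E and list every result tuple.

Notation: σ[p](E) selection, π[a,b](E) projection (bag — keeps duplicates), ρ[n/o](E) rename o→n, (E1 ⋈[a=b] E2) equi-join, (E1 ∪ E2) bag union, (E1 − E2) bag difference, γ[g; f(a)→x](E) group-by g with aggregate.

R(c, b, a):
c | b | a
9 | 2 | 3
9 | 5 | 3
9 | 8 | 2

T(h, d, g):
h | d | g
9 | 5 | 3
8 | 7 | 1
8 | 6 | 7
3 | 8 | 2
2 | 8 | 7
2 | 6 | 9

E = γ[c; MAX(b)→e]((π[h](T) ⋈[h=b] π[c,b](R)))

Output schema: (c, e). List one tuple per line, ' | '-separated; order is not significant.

Subexpression sizes:
  T → 6
  π[h](T) → 6
  R → 3
  π[c,b](R) → 3
  (π[h](T) ⋈[h=b] π[c,b](R)) → 4
  γ[c; MAX(b)→e]((π[h](T) ⋈[h=b] π[c,b](R))) → 1

== RESULT ==
c | e
9 | 8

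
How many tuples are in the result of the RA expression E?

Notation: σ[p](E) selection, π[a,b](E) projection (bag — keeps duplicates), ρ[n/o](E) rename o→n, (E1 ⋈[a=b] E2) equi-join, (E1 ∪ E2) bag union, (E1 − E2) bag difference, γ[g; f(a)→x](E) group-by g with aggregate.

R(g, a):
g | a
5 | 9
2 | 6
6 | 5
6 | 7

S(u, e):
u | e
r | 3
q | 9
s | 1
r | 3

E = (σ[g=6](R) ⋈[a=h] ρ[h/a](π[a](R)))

Per-node cardinality:
  R → 4
  σ[g=6](R) → 2
  R → 4
  π[a](R) → 4
  ρ[h/a](π[a](R)) → 4
  (σ[g=6](R) ⋈[a=h] ρ[h/a](π[a](R))) → 2

|E| = 2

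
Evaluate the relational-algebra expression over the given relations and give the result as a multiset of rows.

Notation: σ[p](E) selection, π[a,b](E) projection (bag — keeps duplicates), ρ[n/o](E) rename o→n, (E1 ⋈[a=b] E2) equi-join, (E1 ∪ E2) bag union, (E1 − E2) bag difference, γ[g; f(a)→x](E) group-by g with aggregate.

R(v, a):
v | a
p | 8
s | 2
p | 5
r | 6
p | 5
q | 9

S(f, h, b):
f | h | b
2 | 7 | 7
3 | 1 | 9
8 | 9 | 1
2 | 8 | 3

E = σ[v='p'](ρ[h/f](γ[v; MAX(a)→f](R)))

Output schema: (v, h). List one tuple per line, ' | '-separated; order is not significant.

Subexpression sizes:
  R → 6
  γ[v; MAX(a)→f](R) → 4
  ρ[h/f](γ[v; MAX(a)→f](R)) → 4
  σ[v='p'](ρ[h/f](γ[v; MAX(a)→f](R))) → 1

== RESULT ==
v | h
p | 8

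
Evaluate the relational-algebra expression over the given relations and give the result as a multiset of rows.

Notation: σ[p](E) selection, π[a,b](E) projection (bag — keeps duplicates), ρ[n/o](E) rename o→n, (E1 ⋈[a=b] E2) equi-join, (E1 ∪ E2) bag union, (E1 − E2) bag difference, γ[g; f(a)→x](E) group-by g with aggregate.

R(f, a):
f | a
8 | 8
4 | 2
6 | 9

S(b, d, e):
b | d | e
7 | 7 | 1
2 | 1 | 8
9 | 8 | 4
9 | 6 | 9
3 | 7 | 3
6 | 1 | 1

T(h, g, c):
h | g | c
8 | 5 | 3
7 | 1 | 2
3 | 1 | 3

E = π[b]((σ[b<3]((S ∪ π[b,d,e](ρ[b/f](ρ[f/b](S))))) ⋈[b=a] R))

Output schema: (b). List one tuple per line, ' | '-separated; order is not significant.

Row counts bottom-up:
  S → 6
  S → 6
  ρ[f/b](S) → 6
  ρ[b/f](ρ[f/b](S)) → 6
  π[b,d,e](ρ[b/f](ρ[f/b](S))) → 6
  (S ∪ π[b,d,e](ρ[b/f](ρ[f/b](S)))) → 12
  σ[b<3]((S ∪ π[b,d,e](ρ[b/f](ρ[f/b](S))))) → 2
  R → 3
  (σ[b<3]((S ∪ π[b,d,e](ρ[b/f](ρ[f/b](S))))) ⋈[b=a] R) → 2
  π[b]((σ[b<3]((S ∪ π[b,d,e](ρ[b/f](ρ[f/b](S))))) ⋈[b=a] R)) → 2

== RESULT ==
b
2
2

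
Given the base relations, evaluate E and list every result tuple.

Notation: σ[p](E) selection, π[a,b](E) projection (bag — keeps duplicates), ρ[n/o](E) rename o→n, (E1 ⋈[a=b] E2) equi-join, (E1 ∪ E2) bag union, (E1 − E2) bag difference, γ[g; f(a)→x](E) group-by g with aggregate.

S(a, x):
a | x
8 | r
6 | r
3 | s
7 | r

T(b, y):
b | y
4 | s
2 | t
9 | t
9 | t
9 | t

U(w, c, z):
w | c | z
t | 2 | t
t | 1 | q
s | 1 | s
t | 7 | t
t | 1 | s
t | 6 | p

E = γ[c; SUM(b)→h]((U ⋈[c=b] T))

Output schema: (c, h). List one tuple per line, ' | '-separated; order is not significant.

Row counts bottom-up:
  U → 6
  T → 5
  (U ⋈[c=b] T) → 1
  γ[c; SUM(b)→h]((U ⋈[c=b] T)) → 1

== RESULT ==
c | h
2 | 2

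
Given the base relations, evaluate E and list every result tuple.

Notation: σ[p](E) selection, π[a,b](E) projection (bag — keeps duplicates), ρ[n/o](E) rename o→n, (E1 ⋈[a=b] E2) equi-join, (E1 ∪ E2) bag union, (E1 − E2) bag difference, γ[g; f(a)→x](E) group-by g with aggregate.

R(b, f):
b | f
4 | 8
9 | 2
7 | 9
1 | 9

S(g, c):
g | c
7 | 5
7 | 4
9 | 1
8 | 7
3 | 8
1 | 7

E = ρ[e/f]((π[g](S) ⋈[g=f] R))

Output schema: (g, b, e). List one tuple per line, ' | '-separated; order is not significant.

Subexpression sizes:
  S → 6
  π[g](S) → 6
  R → 4
  (π[g](S) ⋈[g=f] R) → 3
  ρ[e/f]((π[g](S) ⋈[g=f] R)) → 3

== RESULT ==
g | b | e
8 | 4 | 8
9 | 1 | 9
9 | 7 | 9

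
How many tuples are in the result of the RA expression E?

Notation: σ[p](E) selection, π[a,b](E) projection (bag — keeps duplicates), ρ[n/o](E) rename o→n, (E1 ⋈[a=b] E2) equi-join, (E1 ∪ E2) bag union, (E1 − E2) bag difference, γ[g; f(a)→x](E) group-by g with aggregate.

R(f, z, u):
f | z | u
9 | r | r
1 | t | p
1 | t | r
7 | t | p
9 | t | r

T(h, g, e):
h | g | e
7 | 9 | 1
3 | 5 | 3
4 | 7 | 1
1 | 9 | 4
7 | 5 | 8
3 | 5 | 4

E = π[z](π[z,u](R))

Per-node cardinality:
  R → 5
  π[z,u](R) → 5
  π[z](π[z,u](R)) → 5

|E| = 5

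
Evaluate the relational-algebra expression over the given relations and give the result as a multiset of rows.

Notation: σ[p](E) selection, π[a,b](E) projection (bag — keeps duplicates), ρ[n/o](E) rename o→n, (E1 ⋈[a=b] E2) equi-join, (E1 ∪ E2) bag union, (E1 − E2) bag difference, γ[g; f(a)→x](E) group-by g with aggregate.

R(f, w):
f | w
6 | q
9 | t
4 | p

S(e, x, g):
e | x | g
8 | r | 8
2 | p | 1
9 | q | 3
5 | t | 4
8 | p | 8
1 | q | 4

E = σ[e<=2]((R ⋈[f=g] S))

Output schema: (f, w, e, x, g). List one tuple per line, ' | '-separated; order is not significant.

Per-node cardinality:
  R → 3
  S → 6
  (R ⋈[f=g] S) → 2
  σ[e<=2]((R ⋈[f=g] S)) → 1

== RESULT ==
f | w | e | x | g
4 | p | 1 | q | 4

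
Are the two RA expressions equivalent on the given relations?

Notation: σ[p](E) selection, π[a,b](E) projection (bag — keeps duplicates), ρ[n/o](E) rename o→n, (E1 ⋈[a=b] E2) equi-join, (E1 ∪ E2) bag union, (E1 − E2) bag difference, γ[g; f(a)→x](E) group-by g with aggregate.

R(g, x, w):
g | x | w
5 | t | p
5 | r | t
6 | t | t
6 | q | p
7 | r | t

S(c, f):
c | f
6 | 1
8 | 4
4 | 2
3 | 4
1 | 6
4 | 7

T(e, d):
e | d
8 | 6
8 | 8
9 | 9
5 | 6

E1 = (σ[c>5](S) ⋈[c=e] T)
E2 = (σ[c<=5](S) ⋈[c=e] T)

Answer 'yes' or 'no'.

E1 stepwise |·|:
  S → 6
  σ[c>5](S) → 2
  T → 4
  (σ[c>5](S) ⋈[c=e] T) → 2
E2 stepwise |·|:
  S → 6
  σ[c<=5](S) → 4
  T → 4
  (σ[c<=5](S) ⋈[c=e] T) → 0

E1 result:
c | f | e | d
8 | 4 | 8 | 6
8 | 4 | 8 | 8
E2 result:
c | f | e | d
(0 rows)
Witness: (8, 4, 8, 6) appears 1× in E1 but 0× in E2.

no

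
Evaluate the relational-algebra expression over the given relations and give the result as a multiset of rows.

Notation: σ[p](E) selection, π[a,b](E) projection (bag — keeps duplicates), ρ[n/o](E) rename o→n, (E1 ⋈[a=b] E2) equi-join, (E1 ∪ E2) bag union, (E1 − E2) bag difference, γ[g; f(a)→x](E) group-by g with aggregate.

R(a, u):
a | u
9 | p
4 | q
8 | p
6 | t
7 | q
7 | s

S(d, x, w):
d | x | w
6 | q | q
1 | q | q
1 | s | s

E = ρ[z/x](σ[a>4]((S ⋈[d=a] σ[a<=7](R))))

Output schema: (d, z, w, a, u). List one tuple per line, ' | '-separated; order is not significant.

Row counts bottom-up:
  S → 3
  R → 6
  σ[a<=7](R) → 4
  (S ⋈[d=a] σ[a<=7](R)) → 1
  σ[a>4]((S ⋈[d=a] σ[a<=7](R))) → 1
  ρ[z/x](σ[a>4]((S ⋈[d=a] σ[a<=7](R)))) → 1

== RESULT ==
d | z | w | a | u
6 | q | q | 6 | t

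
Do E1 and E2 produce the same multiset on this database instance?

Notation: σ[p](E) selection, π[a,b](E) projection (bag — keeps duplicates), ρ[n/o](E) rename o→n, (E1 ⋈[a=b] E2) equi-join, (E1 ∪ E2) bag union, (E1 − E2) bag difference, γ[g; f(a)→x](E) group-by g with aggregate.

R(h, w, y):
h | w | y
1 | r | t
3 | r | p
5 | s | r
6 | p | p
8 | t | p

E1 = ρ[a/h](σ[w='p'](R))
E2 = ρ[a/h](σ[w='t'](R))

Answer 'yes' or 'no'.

E1 per-node cardinality:
  R → 5
  σ[w='p'](R) → 1
  ρ[a/h](σ[w='p'](R)) → 1
E2 per-node cardinality:
  R → 5
  σ[w='t'](R) → 1
  ρ[a/h](σ[w='t'](R)) → 1

E1 result:
a | w | y
6 | p | p
E2 result:
a | w | y
8 | t | p
Witness: (6, 'p', 'p') appears 1× in E1 but 0× in E2.

no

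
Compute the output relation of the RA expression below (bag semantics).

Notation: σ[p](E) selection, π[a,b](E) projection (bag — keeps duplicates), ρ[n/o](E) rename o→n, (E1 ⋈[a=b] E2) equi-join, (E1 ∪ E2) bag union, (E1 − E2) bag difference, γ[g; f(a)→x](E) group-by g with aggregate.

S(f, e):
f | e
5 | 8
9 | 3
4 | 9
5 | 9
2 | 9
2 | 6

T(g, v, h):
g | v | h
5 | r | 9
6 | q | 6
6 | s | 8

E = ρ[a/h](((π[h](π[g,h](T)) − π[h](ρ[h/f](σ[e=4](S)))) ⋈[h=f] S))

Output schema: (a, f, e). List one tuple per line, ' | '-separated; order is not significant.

Stepwise |·|:
  T → 3
  π[g,h](T) → 3
  π[h](π[g,h](T)) → 3
  S → 6
  σ[e=4](S) → 0
  ρ[h/f](σ[e=4](S)) → 0
  π[h](ρ[h/f](σ[e=4](S))) → 0
  (π[h](π[g,h](T)) − π[h](ρ[h/f](σ[e=4](S)))) → 3
  S → 6
  ((π[h](π[g,h](T)) − π[h](ρ[h/f](σ[e=4](S)))) ⋈[h=f] S) → 1
  ρ[a/h](((π[h](π[g,h](T)) − π[h](ρ[h/f](σ[e=4](S)))) ⋈[h=f] S)) → 1

== RESULT ==
a | f | e
9 | 9 | 3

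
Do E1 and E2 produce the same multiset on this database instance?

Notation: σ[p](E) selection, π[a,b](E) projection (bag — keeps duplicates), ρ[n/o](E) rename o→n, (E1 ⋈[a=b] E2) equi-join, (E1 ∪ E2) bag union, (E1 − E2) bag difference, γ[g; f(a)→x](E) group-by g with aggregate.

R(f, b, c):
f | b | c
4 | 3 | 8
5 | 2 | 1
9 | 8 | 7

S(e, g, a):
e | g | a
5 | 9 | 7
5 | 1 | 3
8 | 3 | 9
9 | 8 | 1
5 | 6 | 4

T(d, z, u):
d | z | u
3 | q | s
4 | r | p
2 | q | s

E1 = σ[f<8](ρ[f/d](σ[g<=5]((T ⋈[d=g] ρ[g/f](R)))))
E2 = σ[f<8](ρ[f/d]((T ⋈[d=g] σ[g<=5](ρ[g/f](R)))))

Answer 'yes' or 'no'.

E1 per-node cardinality:
  T → 3
  R → 3
  ρ[g/f](R) → 3
  (T ⋈[d=g] ρ[g/f](R)) → 1
  σ[g<=5]((T ⋈[d=g] ρ[g/f](R))) → 1
  ρ[f/d](σ[g<=5]((T ⋈[d=g] ρ[g/f](R)))) → 1
  σ[f<8](ρ[f/d](σ[g<=5]((T ⋈[d=g] ρ[g/f](R))))) → 1
E2 per-node cardinality:
  T → 3
  R → 3
  ρ[g/f](R) → 3
  σ[g<=5](ρ[g/f](R)) → 2
  (T ⋈[d=g] σ[g<=5](ρ[g/f](R))) → 1
  ρ[f/d]((T ⋈[d=g] σ[g<=5](ρ[g/f](R)))) → 1
  σ[f<8](ρ[f/d]((T ⋈[d=g] σ[g<=5](ρ[g/f](R))))) → 1

E1 and E2 produce the same multiset:
f | z | u | g | b | c
4 | r | p | 4 | 3 | 8

yes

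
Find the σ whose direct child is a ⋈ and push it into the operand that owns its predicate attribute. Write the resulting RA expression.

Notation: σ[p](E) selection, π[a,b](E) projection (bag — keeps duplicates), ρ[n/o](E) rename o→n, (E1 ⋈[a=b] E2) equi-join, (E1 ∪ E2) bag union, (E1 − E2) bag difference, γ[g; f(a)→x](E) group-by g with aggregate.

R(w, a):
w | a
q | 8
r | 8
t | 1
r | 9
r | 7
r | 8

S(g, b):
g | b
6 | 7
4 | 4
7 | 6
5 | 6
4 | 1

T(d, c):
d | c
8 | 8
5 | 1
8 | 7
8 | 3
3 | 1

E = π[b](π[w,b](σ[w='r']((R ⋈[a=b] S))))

σ filters on w, owned by the left side.
E' = π[b](π[w,b]((σ[w='r'](R) ⋈[a=b] S)))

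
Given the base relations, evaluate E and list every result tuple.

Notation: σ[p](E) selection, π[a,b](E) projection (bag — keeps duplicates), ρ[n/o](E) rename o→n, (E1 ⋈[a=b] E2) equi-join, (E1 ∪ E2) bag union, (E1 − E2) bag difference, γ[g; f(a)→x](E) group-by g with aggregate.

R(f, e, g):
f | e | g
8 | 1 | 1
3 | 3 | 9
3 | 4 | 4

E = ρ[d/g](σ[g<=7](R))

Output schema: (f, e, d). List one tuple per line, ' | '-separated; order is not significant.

Subexpression sizes:
  R → 3
  σ[g<=7](R) → 2
  ρ[d/g](σ[g<=7](R)) → 2

== RESULT ==
f | e | d
3 | 4 | 4
8 | 1 | 1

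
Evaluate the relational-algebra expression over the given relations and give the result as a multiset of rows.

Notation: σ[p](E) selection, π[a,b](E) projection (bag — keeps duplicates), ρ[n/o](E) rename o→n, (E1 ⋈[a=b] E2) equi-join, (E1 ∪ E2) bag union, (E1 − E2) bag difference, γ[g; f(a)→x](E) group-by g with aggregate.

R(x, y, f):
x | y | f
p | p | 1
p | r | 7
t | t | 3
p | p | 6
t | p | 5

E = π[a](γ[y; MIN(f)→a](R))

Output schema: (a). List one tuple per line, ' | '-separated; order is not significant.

Per-node cardinality:
  R → 5
  γ[y; MIN(f)→a](R) → 3
  π[a](γ[y; MIN(f)→a](R)) → 3

== RESULT ==
a
1
3
7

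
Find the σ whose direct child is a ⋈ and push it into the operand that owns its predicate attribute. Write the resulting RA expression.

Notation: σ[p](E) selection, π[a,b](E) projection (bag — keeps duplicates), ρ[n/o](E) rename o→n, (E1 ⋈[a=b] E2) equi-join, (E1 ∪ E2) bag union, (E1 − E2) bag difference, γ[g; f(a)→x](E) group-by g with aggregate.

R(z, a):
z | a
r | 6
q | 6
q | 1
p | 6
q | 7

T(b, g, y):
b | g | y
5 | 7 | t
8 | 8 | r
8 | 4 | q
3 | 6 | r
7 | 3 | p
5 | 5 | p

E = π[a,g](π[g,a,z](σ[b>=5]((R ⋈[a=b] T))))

σ filters on b, owned by the right side.
E' = π[a,g](π[g,a,z]((R ⋈[a=b] σ[b>=5](T))))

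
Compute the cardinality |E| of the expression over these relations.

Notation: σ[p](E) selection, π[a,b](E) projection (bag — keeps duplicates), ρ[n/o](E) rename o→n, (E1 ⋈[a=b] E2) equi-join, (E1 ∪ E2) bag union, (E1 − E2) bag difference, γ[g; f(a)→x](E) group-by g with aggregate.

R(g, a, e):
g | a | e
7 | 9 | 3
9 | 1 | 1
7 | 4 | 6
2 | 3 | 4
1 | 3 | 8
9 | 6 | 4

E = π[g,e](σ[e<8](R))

Subexpression sizes:
  R → 6
  σ[e<8](R) → 5
  π[g,e](σ[e<8](R)) → 5

|E| = 5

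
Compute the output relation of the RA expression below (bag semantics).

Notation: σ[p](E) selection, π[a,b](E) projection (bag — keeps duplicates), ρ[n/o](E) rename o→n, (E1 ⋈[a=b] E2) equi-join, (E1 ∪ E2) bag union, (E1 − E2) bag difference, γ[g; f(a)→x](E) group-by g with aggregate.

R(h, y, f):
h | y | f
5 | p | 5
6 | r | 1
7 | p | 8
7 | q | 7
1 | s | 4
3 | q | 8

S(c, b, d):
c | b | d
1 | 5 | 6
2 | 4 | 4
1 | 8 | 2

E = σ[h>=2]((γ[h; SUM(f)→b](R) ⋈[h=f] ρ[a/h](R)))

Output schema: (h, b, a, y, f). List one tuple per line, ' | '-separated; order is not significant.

Subexpression sizes:
  R → 6
  γ[h; SUM(f)→b](R) → 5
  R → 6
  ρ[a/h](R) → 6
  (γ[h; SUM(f)→b](R) ⋈[h=f] ρ[a/h](R)) → 3
  σ[h>=2]((γ[h; SUM(f)→b](R) ⋈[h=f] ρ[a/h](R))) → 2

== RESULT ==
h | b | a | y | f
5 | 5 | 5 | p | 5
7 | 15 | 7 | q | 7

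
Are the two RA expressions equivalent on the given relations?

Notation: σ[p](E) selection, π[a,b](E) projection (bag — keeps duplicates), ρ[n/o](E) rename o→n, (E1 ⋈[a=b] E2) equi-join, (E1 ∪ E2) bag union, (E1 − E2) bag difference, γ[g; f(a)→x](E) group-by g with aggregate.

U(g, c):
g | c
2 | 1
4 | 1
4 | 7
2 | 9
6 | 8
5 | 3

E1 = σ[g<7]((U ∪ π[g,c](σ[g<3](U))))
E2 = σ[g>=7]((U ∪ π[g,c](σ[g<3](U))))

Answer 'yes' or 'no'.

E1 per-node cardinality:
  U → 6
  U → 6
  σ[g<3](U) → 2
  π[g,c](σ[g<3](U)) → 2
  (U ∪ π[g,c](σ[g<3](U))) → 8
  σ[g<7]((U ∪ π[g,c](σ[g<3](U)))) → 8
E2 per-node cardinality:
  U → 6
  U → 6
  σ[g<3](U) → 2
  π[g,c](σ[g<3](U)) → 2
  (U ∪ π[g,c](σ[g<3](U))) → 8
  σ[g>=7]((U ∪ π[g,c](σ[g<3](U)))) → 0

E1 result:
g | c
2 | 1
2 | 1
2 | 9
2 | 9
4 | 1
4 | 7
5 | 3
6 | 8
E2 result:
g | c
(0 rows)
Witness: (2, 9) appears 2× in E1 but 0× in E2.

no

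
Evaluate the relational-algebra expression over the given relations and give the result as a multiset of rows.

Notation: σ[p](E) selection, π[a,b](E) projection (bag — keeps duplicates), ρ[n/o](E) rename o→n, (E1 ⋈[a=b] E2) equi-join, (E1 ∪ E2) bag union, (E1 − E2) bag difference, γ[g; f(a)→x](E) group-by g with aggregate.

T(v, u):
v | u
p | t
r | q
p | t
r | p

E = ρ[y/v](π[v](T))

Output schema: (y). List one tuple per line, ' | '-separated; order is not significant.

Stepwise |·|:
  T → 4
  π[v](T) → 4
  ρ[y/v](π[v](T)) → 4

== RESULT ==
y
p
p
r
r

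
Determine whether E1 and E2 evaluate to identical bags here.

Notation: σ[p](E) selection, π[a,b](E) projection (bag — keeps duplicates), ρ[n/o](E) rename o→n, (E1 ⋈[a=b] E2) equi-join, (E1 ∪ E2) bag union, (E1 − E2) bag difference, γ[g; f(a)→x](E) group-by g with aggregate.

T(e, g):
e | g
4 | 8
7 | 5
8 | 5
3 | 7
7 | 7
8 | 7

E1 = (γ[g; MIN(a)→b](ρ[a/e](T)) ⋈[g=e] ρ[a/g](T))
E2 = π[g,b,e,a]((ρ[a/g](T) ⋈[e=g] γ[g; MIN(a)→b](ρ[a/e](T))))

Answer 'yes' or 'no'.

E1 row counts bottom-up:
  T → 6
  ρ[a/e](T) → 6
  γ[g; MIN(a)→b](ρ[a/e](T)) → 3
  T → 6
  ρ[a/g](T) → 6
  (γ[g; MIN(a)→b](ρ[a/e](T)) ⋈[g=e] ρ[a/g](T)) → 4
E2 row counts bottom-up:
  T → 6
  ρ[a/g](T) → 6
  T → 6
  ρ[a/e](T) → 6
  γ[g; MIN(a)→b](ρ[a/e](T)) → 3
  (ρ[a/g](T) ⋈[e=g] γ[g; MIN(a)→b](ρ[a/e](T))) → 4
  π[g,b,e,a]((ρ[a/g](T) ⋈[e=g] γ[g; MIN(a)→b](ρ[a/e](T)))) → 4

E1 and E2 produce the same multiset:
g | b | e | a
7 | 3 | 7 | 5
7 | 3 | 7 | 7
8 | 4 | 8 | 5
8 | 4 | 8 | 7

yes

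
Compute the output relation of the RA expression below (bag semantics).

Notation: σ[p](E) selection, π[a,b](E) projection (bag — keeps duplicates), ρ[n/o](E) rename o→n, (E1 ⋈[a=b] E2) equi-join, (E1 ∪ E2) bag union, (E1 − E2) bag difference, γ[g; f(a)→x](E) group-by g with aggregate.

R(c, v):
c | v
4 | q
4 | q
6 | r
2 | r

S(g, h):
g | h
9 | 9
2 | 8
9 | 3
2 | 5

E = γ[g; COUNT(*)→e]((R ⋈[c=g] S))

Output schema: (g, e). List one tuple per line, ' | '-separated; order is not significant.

Subexpression sizes:
  R → 4
  S → 4
  (R ⋈[c=g] S) → 2
  γ[g; COUNT(*)→e]((R ⋈[c=g] S)) → 1

== RESULT ==
g | e
2 | 2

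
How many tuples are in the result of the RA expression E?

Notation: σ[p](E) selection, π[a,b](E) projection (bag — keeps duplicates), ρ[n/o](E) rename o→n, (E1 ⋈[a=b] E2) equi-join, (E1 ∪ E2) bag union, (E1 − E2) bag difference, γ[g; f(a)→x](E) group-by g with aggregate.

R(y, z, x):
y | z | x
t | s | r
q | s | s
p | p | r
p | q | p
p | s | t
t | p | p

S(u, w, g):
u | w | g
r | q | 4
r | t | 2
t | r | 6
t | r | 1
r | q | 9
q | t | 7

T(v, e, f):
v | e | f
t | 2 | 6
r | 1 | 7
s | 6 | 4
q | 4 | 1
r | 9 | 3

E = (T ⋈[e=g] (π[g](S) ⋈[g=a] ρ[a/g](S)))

Per-node cardinality:
  T → 5
  S → 6
  π[g](S) → 6
  S → 6
  ρ[a/g](S) → 6
  (π[g](S) ⋈[g=a] ρ[a/g](S)) → 6
  (T ⋈[e=g] (π[g](S) ⋈[g=a] ρ[a/g](S))) → 5

|E| = 5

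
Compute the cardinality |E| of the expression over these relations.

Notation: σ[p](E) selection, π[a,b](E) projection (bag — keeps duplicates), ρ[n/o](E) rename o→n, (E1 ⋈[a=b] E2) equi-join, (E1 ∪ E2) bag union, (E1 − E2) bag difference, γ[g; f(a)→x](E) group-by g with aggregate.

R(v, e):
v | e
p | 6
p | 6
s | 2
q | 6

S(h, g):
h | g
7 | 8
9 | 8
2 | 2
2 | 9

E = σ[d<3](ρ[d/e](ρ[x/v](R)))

Subexpression sizes:
  R → 4
  ρ[x/v](R) → 4
  ρ[d/e](ρ[x/v](R)) → 4
  σ[d<3](ρ[d/e](ρ[x/v](R))) → 1

|E| = 1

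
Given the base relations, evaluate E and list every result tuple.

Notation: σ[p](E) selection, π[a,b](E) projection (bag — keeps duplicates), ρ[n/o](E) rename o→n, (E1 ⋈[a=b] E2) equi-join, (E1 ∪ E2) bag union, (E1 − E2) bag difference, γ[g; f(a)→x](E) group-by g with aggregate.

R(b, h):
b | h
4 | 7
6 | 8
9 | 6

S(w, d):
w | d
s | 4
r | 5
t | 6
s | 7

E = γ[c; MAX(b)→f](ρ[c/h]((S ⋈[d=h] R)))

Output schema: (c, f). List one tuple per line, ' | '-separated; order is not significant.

Per-node cardinality:
  S → 4
  R → 3
  (S ⋈[d=h] R) → 2
  ρ[c/h]((S ⋈[d=h] R)) → 2
  γ[c; MAX(b)→f](ρ[c/h]((S ⋈[d=h] R))) → 2

== RESULT ==
c | f
6 | 9
7 | 4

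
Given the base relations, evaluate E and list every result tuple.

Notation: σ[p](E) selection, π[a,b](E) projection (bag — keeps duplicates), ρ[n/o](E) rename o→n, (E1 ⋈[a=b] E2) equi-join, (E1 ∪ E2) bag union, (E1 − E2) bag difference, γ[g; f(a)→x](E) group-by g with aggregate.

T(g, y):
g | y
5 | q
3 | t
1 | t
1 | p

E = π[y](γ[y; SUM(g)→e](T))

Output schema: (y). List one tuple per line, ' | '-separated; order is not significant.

Subexpression sizes:
  T → 4
  γ[y; SUM(g)→e](T) → 3
  π[y](γ[y; SUM(g)→e](T)) → 3

== RESULT ==
y
p
q
t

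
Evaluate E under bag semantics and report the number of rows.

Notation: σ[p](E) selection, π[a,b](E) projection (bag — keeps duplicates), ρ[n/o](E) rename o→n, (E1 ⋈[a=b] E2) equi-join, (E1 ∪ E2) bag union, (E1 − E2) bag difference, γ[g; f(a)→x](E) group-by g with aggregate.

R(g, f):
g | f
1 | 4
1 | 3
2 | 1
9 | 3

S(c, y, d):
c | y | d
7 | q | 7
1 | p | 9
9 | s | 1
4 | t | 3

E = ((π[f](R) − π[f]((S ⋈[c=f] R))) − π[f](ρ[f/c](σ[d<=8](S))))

Row counts bottom-up:
  R → 4
  π[f](R) → 4
  S → 4
  R → 4
  (S ⋈[c=f] R) → 2
  π[f]((S ⋈[c=f] R)) → 2
  (π[f](R) − π[f]((S ⋈[c=f] R))) → 2
  S → 4
  σ[d<=8](S) → 3
  ρ[f/c](σ[d<=8](S)) → 3
  π[f](ρ[f/c](σ[d<=8](S))) → 3
  ((π[f](R) − π[f]((S ⋈[c=f] R))) − π[f](ρ[f/c](σ[d<=8](S)))) → 2

|E| = 2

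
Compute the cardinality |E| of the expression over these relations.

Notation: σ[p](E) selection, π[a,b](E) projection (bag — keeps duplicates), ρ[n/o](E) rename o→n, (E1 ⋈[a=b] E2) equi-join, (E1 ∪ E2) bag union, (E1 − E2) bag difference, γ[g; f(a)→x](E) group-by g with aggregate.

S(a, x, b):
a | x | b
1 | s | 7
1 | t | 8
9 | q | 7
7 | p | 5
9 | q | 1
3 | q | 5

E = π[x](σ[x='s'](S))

Row counts bottom-up:
  S → 6
  σ[x='s'](S) → 1
  π[x](σ[x='s'](S)) → 1

|E| = 1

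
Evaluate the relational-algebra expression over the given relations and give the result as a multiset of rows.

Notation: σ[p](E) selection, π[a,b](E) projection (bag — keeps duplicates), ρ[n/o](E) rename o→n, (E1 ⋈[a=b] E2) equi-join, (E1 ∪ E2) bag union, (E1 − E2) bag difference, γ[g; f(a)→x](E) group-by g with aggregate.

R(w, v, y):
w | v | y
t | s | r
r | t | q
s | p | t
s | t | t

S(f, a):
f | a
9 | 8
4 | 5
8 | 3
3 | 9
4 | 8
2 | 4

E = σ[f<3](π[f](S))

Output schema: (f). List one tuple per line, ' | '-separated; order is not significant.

Per-node cardinality:
  S → 6
  π[f](S) → 6
  σ[f<3](π[f](S)) → 1

== RESULT ==
f
2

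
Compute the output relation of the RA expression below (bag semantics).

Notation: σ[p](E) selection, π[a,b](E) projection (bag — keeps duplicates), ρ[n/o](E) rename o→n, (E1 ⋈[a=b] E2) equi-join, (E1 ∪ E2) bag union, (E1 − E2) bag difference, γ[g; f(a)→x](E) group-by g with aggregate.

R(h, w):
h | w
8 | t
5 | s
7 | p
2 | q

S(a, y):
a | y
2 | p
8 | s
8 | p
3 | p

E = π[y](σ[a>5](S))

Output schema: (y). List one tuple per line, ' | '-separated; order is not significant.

Row counts bottom-up:
  S → 4
  σ[a>5](S) → 2
  π[y](σ[a>5](S)) → 2

== RESULT ==
y
p
s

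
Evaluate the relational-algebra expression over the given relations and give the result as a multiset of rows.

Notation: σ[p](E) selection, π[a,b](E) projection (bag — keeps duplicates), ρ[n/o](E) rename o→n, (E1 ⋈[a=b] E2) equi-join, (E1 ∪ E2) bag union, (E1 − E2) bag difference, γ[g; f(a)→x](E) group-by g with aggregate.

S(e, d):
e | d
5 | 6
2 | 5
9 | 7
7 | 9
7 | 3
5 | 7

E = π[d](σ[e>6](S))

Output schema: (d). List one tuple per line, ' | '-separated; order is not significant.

Row counts bottom-up:
  S → 6
  σ[e>6](S) → 3
  π[d](σ[e>6](S)) → 3

== RESULT ==
d
3
7
9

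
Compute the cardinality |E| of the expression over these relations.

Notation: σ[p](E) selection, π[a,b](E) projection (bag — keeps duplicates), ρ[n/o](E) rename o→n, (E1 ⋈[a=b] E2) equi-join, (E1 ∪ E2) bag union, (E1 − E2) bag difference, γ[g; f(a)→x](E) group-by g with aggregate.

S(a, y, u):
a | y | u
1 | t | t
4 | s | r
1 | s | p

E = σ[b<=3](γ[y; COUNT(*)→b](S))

Stepwise |·|:
  S → 3
  γ[y; COUNT(*)→b](S) → 2
  σ[b<=3](γ[y; COUNT(*)→b](S)) → 2

|E| = 2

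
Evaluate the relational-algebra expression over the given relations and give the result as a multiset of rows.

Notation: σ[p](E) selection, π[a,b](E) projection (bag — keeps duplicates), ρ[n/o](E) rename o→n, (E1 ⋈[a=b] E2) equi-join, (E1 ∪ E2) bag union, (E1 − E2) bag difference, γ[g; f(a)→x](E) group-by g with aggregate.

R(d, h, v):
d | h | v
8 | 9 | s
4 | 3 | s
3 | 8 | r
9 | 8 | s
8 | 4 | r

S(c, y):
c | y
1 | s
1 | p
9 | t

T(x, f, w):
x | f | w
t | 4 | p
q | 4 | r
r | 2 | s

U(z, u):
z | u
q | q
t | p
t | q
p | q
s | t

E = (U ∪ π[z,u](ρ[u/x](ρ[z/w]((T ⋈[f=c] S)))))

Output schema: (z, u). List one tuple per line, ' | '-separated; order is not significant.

Row counts bottom-up:
  U → 5
  T → 3
  S → 3
  (T ⋈[f=c] S) → 0
  ρ[z/w]((T ⋈[f=c] S)) → 0
  ρ[u/x](ρ[z/w]((T ⋈[f=c] S))) → 0
  π[z,u](ρ[u/x](ρ[z/w]((T ⋈[f=c] S)))) → 0
  (U ∪ π[z,u](ρ[u/x](ρ[z/w]((T ⋈[f=c] S))))) → 5

== RESULT ==
z | u
p | q
q | q
s | t
t | p
t | q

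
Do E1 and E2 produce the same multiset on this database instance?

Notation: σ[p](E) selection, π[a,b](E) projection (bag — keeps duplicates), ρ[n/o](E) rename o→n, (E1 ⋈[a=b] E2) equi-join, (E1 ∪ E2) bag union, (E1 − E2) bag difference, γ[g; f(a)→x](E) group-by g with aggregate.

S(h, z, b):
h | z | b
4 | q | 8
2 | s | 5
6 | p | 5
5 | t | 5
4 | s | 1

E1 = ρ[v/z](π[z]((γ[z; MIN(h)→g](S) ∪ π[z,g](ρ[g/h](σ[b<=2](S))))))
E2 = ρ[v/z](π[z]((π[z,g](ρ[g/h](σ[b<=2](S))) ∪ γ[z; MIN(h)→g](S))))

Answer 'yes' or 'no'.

E1 stepwise |·|:
  S → 5
  γ[z; MIN(h)→g](S) → 4
  S → 5
  σ[b<=2](S) → 1
  ρ[g/h](σ[b<=2](S)) → 1
  π[z,g](ρ[g/h](σ[b<=2](S))) → 1
  (γ[z; MIN(h)→g](S) ∪ π[z,g](ρ[g/h](σ[b<=2](S)))) → 5
  π[z]((γ[z; MIN(h)→g](S) ∪ π[z,g](ρ[g/h](σ[b<=2](S))))) → 5
  ρ[v/z](π[z]((γ[z; MIN(h)→g](S) ∪ π[z,g](ρ[g/h](σ[b<=2](S)))))) → 5
E2 stepwise |·|:
  S → 5
  σ[b<=2](S) → 1
  ρ[g/h](σ[b<=2](S)) → 1
  π[z,g](ρ[g/h](σ[b<=2](S))) → 1
  S → 5
  γ[z; MIN(h)→g](S) → 4
  (π[z,g](ρ[g/h](σ[b<=2](S))) ∪ γ[z; MIN(h)→g](S)) → 5
  π[z]((π[z,g](ρ[g/h](σ[b<=2](S))) ∪ γ[z; MIN(h)→g](S))) → 5
  ρ[v/z](π[z]((π[z,g](ρ[g/h](σ[b<=2](S))) ∪ γ[z; MIN(h)→g](S)))) → 5

E1 and E2 produce the same multiset:
v
p
q
s
s
t

yes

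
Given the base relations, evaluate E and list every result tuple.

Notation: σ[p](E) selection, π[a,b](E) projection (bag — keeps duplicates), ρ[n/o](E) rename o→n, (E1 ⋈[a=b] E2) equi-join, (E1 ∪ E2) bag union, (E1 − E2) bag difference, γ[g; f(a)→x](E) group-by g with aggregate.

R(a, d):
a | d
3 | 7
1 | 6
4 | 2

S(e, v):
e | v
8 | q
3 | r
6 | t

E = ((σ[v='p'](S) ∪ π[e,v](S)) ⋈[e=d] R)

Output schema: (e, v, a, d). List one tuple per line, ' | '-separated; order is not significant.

Per-node cardinality:
  S → 3
  σ[v='p'](S) → 0
  S → 3
  π[e,v](S) → 3
  (σ[v='p'](S) ∪ π[e,v](S)) → 3
  R → 3
  ((σ[v='p'](S) ∪ π[e,v](S)) ⋈[e=d] R) → 1

== RESULT ==
e | v | a | d
6 | t | 1 | 6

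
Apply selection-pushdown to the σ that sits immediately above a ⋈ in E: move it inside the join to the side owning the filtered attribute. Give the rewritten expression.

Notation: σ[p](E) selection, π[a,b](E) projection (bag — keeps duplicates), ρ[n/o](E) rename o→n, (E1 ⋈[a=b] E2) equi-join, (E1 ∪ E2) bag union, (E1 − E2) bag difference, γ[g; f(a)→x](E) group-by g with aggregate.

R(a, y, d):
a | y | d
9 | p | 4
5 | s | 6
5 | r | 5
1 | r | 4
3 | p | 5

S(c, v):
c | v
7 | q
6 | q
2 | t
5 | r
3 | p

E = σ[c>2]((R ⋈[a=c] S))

σ filters on c, owned by the right side.
E' = (R ⋈[a=c] σ[c>2](S))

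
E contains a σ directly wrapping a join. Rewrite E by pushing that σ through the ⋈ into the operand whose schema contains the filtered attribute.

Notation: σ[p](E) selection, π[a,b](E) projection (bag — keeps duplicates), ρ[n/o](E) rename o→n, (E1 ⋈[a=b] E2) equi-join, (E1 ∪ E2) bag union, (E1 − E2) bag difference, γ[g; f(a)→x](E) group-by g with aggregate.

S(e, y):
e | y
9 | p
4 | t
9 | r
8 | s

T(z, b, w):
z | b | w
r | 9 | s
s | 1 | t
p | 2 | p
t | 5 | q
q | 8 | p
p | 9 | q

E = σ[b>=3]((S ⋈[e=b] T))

σ filters on b, owned by the right side.
E' = (S ⋈[e=b] σ[b>=3](T))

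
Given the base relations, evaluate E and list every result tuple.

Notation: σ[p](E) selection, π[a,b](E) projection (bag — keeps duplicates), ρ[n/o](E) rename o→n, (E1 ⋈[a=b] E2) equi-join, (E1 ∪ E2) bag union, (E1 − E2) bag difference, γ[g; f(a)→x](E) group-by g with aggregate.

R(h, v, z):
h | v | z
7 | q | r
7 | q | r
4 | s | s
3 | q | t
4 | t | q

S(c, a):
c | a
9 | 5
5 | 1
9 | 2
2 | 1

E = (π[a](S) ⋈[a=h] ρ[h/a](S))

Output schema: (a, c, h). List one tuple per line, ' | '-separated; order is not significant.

Subexpression sizes:
  S → 4
  π[a](S) → 4
  S → 4
  ρ[h/a](S) → 4
  (π[a](S) ⋈[a=h] ρ[h/a](S)) → 6

== RESULT ==
a | c | h
1 | 2 | 1
1 | 2 | 1
1 | 5 | 1
1 | 5 | 1
2 | 9 | 2
5 | 9 | 5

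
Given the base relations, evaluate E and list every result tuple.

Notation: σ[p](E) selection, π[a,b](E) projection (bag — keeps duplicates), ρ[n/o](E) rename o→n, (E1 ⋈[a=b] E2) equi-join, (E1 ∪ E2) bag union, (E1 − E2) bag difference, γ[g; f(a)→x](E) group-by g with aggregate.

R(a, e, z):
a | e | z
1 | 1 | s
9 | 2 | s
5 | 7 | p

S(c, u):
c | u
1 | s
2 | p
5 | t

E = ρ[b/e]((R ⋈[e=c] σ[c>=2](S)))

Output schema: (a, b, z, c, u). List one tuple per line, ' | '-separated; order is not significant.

Per-node cardinality:
  R → 3
  S → 3
  σ[c>=2](S) → 2
  (R ⋈[e=c] σ[c>=2](S)) → 1
  ρ[b/e]((R ⋈[e=c] σ[c>=2](S))) → 1

== RESULT ==
a | b | z | c | u
9 | 2 | s | 2 | p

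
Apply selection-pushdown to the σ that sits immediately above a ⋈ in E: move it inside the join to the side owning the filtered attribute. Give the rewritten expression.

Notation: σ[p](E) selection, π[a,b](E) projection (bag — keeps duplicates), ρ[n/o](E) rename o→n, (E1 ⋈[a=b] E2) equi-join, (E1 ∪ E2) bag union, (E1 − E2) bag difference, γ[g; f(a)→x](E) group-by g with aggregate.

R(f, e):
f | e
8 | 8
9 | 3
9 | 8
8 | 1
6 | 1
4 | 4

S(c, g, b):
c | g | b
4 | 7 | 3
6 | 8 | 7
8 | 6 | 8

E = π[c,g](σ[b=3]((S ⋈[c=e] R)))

σ filters on b, owned by the left side.
E' = π[c,g]((σ[b=3](S) ⋈[c=e] R))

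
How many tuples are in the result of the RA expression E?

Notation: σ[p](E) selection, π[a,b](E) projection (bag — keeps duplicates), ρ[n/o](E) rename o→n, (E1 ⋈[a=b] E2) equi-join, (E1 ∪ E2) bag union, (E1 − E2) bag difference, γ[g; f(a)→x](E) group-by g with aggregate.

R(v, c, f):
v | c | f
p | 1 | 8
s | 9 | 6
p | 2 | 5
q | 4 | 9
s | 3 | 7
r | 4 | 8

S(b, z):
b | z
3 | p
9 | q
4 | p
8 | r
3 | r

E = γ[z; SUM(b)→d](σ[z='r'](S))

Row counts bottom-up:
  S → 5
  σ[z='r'](S) → 2
  γ[z; SUM(b)→d](σ[z='r'](S)) → 1

|E| = 1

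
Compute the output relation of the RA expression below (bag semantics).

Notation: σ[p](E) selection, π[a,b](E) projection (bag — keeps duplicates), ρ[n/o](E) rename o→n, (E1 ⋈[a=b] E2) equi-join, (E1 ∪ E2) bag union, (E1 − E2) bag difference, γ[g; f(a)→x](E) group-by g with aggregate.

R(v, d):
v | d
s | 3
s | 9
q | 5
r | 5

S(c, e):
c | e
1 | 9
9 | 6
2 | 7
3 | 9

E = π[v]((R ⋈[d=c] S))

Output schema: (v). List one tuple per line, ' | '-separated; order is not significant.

Per-node cardinality:
  R → 4
  S → 4
  (R ⋈[d=c] S) → 2
  π[v]((R ⋈[d=c] S)) → 2

== RESULT ==
v
s
s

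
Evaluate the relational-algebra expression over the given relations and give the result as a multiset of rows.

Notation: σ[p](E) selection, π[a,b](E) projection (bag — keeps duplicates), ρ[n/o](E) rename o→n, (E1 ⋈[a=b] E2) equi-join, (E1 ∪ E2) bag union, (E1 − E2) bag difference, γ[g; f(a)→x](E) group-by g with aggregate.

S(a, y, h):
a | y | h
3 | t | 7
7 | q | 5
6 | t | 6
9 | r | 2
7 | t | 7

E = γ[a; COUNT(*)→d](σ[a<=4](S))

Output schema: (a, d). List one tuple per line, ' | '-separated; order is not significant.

Per-node cardinality:
  S → 5
  σ[a<=4](S) → 1
  γ[a; COUNT(*)→d](σ[a<=4](S)) → 1

== RESULT ==
a | d
3 | 1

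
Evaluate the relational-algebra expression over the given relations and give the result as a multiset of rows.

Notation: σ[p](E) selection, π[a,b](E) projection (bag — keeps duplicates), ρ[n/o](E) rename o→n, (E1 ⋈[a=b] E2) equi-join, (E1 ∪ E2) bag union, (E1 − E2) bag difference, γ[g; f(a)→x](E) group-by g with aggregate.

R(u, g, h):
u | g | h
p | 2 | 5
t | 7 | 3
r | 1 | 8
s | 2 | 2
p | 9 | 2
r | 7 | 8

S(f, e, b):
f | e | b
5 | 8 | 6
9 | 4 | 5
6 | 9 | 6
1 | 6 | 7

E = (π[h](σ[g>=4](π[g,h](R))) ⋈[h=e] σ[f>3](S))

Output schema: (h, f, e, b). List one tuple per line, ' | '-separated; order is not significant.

Subexpression sizes:
  R → 6
  π[g,h](R) → 6
  σ[g>=4](π[g,h](R)) → 3
  π[h](σ[g>=4](π[g,h](R))) → 3
  S → 4
  σ[f>3](S) → 3
  (π[h](σ[g>=4](π[g,h](R))) ⋈[h=e] σ[f>3](S)) → 1

== RESULT ==
h | f | e | b
8 | 5 | 8 | 6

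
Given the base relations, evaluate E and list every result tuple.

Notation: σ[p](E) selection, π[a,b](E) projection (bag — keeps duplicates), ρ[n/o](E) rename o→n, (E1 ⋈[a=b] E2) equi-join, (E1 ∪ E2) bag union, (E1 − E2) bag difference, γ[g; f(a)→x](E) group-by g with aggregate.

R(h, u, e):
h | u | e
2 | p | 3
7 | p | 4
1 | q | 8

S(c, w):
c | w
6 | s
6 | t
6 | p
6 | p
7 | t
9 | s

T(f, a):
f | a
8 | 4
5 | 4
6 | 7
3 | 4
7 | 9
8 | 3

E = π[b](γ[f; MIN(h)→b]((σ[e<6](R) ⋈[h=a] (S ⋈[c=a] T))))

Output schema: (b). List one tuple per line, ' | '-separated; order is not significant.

Per-node cardinality:
  R → 3
  σ[e<6](R) → 2
  S → 6
  T → 6
  (S ⋈[c=a] T) → 2
  (σ[e<6](R) ⋈[h=a] (S ⋈[c=a] T)) → 1
  γ[f; MIN(h)→b]((σ[e<6](R) ⋈[h=a] (S ⋈[c=a] T))) → 1
  π[b](γ[f; MIN(h)→b]((σ[e<6](R) ⋈[h=a] (S ⋈[c=a] T)))) → 1

== RESULT ==
b
7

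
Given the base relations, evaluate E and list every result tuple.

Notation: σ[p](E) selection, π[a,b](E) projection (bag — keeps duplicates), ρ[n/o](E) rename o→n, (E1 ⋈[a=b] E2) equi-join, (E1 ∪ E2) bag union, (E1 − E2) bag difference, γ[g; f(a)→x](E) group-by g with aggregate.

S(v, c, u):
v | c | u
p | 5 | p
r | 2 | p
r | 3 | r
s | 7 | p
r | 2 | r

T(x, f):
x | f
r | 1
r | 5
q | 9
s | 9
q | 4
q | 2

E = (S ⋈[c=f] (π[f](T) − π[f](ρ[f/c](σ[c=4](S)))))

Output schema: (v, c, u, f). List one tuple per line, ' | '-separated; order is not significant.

Stepwise |·|:
  S → 5
  T → 6
  π[f](T) → 6
  S → 5
  σ[c=4](S) → 0
  ρ[f/c](σ[c=4](S)) → 0
  π[f](ρ[f/c](σ[c=4](S))) → 0
  (π[f](T) − π[f](ρ[f/c](σ[c=4](S)))) → 6
  (S ⋈[c=f] (π[f](T) − π[f](ρ[f/c](σ[c=4](S))))) → 3

== RESULT ==
v | c | u | f
p | 5 | p | 5
r | 2 | p | 2
r | 2 | r | 2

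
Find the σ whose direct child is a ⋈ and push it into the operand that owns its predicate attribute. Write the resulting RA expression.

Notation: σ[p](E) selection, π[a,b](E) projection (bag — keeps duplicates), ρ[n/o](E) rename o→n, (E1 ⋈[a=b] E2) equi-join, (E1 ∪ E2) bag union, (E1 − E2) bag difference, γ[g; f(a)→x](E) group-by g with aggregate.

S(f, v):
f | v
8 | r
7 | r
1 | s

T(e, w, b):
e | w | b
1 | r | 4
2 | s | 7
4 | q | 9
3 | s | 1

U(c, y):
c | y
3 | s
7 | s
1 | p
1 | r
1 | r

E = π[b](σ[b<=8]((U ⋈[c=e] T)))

σ filters on b, owned by the right side.
E' = π[b]((U ⋈[c=e] σ[b<=8](T)))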